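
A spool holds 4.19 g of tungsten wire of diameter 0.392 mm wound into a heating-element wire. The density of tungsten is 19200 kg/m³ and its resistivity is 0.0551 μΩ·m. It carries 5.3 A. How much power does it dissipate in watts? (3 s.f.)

23.2 W

ρ = 0.0551 μΩ·m = 5.51×10^-8 Ω·m
A = π(d/2)² = π(1.9600e-04 m)² = 1.2069e-07 m²
L = m/(density·A) = 0.00419/(19200×1.2069e-07) = 1.808 m
R = ρL/A = (5.51×10^-8)(1.808)/(1.2069e-07) = 0.8255 Ω
P = I²R = (5.3)² × 0.8255 = 23.2 W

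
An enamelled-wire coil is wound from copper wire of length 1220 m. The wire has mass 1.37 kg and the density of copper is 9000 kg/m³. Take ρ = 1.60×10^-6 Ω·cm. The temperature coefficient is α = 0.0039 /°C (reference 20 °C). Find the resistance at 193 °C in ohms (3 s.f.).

262 Ω

ρ = 1.60×10^-6 Ω·cm = 1.60×10^-8 Ω·m
A = m/(density·L) = 1.37/(9000×1220) = 1.2477e-07 m²
R = ρL/A = (1.60×10^-8)(1220)/(1.2477e-07) = 156.4 Ω
R(193 °C) = 156.4 × (1 + 0.0039×173) = 262 Ω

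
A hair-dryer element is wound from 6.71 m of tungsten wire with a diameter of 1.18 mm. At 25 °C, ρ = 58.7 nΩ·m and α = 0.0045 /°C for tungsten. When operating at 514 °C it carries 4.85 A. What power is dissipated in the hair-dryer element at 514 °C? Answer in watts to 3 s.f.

ρ = 58.7 nΩ·m = 5.87×10^-8 Ω·m
A = π(d/2)² = π(5.9000e-04 m)² = 1.094e-06 m²
R₍25₎ = ρL/A = (5.87×10^-8)(6.71)/(1.094e-06) = 0.3602 Ω
R₍514₎ = R₍25₎(1 + αΔT) = 0.3602 × (1 + 0.0045×489) = 1.153 Ω
P = I²R = (4.85)² × 1.153 = 27.1 W

27.1 W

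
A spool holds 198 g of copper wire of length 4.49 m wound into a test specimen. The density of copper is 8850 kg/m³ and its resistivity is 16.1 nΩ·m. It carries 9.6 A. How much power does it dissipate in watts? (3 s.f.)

1.34 W

ρ = 16.1 nΩ·m = 1.61×10^-8 Ω·m
A = m/(density·L) = 0.198/(8850×4.49) = 4.9828e-06 m²
R = ρL/A = (1.61×10^-8)(4.49)/(4.9828e-06) = 0.01451 Ω
P = I²R = (9.6)² × 0.01451 = 1.34 W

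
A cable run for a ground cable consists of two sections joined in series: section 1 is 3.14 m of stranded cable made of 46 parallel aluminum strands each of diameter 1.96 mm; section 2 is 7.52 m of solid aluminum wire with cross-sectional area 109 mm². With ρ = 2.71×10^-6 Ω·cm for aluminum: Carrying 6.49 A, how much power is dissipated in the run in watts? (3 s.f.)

ρ = 2.71×10^-6 Ω·cm = 2.71×10^-8 Ω·m
Section 1: A_strand = π(9.8000e-04)² = 3.017e-06 m²; R₁ = ρL/(N·A_s) = (2.71×10^-8)(3.14)/(46×3.017e-06) = 6.131×10^-4 Ω
Section 2: A = 109 mm² = 1.090e-04 m²
R₂ = (2.71×10^-8)(7.52)/(1.090e-04) = 0.00187 Ω
R = R₁ + R₂ = 0.002483 Ω
P = I²R = (6.49)² × 0.002483 = 0.105 W

0.105 W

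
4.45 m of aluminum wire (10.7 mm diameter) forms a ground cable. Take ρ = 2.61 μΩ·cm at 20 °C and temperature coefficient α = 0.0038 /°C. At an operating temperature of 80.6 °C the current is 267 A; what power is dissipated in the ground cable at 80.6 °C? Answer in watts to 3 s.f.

113 W

ρ = 2.61 μΩ·cm = 2.61×10^-8 Ω·m
A = π(d/2)² = π(5.3500e-03 m)² = 8.992e-05 m²
R₍20₎ = ρL/A = (2.61×10^-8)(4.45)/(8.992e-05) = 0.001292 Ω
R₍80.6₎ = R₍20₎(1 + αΔT) = 0.001292 × (1 + 0.0038×60.6) = 0.001589 Ω
P = I²R = (267)² × 0.001589 = 113 W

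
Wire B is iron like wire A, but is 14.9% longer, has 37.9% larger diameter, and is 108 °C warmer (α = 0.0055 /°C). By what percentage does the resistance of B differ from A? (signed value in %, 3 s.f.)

-3.69%

R ∝ ρL/d² with ρ ∝ (1+αΔT), so R_B/R_A = (1 + 14.9/100) × (1 + 37.9/100)⁻² × (1 + 0.0055×108)
= 1.149 × 0.5259 × 1.594 = 0.9631
(R_B − R_A)/R_A = 0.9631 − 1 = -3.69%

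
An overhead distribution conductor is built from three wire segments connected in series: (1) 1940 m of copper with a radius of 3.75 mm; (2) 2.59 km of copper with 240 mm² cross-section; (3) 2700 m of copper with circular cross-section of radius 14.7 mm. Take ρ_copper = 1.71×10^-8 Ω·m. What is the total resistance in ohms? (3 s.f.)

1.00 Ω

Seg 1: A = πr² = π(3.7500e-03 m)² = 4.418e-05 m²
R_1 = (1.71×10^-8)(1940)/(4.418e-05) = 0.7509 Ω
Seg 2: A = 240 mm² = 2.400e-04 m²
R_2 = (1.71×10^-8)(2590)/(2.400e-04) = 0.1845 Ω
Seg 3: A = πr² = π(1.4700e-02 m)² = 6.789e-04 m²
R_3 = (1.71×10^-8)(2700)/(6.789e-04) = 0.06801 Ω
R_total = R_1 + R_2 + R_3 = 1.00 Ω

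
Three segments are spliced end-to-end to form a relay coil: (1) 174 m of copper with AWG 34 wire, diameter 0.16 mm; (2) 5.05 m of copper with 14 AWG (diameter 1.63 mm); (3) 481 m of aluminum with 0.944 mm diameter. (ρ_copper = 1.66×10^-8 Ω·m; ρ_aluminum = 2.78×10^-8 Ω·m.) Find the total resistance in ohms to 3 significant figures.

Seg 1: A = π(0.16/2 mm)² = π(8.0000e-05 m)² = 2.011e-08 m²
R_1 = (1.66×10^-8)(174)/(2.011e-08) = 143.7 Ω
Seg 2: A = π(1.63/2 mm)² = π(8.1500e-04 m)² = 2.087e-06 m²
R_2 = (1.66×10^-8)(5.05)/(2.087e-06) = 0.04017 Ω
Seg 3: A = π(d/2)² = π(4.7200e-04 m)² = 6.999e-07 m²
R_3 = (2.78×10^-8)(481)/(6.999e-07) = 19.11 Ω
R_total = R_1 + R_2 + R_3 = 163 Ω

163 Ω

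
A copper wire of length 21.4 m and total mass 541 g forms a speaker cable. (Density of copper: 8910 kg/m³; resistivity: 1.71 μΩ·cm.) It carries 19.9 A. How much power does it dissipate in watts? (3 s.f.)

ρ = 1.71 μΩ·cm = 1.71×10^-8 Ω·m
A = m/(density·L) = 0.541/(8910×21.4) = 2.8373e-06 m²
R = ρL/A = (1.71×10^-8)(21.4)/(2.8373e-06) = 0.129 Ω
P = I²R = (19.9)² × 0.129 = 51.1 W

51.1 W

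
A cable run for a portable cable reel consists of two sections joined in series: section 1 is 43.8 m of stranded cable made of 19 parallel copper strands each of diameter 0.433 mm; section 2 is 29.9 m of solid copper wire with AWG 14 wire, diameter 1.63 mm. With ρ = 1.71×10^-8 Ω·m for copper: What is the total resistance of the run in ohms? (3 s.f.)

Section 1: A_strand = π(2.1650e-04)² = 1.473e-07 m²; R₁ = ρL/(N·A_s) = (1.71×10^-8)(43.8)/(19×1.473e-07) = 0.2677 Ω
Section 2: A = π(1.63/2 mm)² = π(8.1500e-04 m)² = 2.087e-06 m²
R₂ = (1.71×10^-8)(29.9)/(2.087e-06) = 0.245 Ω
R = R₁ + R₂ = 0.513 Ω

0.513 Ω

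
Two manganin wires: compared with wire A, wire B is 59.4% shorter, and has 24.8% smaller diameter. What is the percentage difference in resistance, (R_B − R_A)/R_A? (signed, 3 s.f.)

R ∝ L/d², so R_B/R_A = (1 − 59.4/100) × (1 − 24.8/100)⁻²
= 0.406 × 1.768 = 0.7179
(R_B − R_A)/R_A = 0.7179 − 1 = -28.2%

-28.2%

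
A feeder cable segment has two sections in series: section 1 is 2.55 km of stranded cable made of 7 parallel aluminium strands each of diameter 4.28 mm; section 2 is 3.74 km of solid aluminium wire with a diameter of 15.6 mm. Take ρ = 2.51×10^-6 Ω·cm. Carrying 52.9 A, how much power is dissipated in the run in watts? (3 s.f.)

ρ = 2.51×10^-6 Ω·cm = 2.51×10^-8 Ω·m
Section 1: A_strand = π(2.1400e-03)² = 1.439e-05 m²; R₁ = ρL/(N·A_s) = (2.51×10^-8)(2550)/(7×1.439e-05) = 0.6355 Ω
Section 2: A = π(d/2)² = π(7.8000e-03 m)² = 1.911e-04 m²
R₂ = (2.51×10^-8)(3740)/(1.911e-04) = 0.4911 Ω
R = R₁ + R₂ = 1.127 Ω
P = I²R = (52.9)² × 1.127 = 3150 W

3150 W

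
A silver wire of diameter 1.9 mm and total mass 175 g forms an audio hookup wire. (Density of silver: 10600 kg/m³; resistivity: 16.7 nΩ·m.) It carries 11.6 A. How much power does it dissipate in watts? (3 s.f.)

4.61 W

ρ = 16.7 nΩ·m = 1.67×10^-8 Ω·m
A = π(d/2)² = π(9.5000e-04 m)² = 2.8353e-06 m²
L = m/(density·A) = 0.175/(10600×2.8353e-06) = 5.823 m
R = ρL/A = (1.67×10^-8)(5.823)/(2.8353e-06) = 0.0343 Ω
P = I²R = (11.6)² × 0.0343 = 4.61 W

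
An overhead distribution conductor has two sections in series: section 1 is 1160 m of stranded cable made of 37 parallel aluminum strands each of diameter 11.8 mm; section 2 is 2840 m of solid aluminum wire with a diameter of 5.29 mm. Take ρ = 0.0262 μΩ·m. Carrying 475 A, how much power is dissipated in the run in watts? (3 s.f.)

ρ = 0.0262 μΩ·m = 2.62×10^-8 Ω·m
Section 1: A_strand = π(5.9000e-03)² = 1.094e-04 m²; R₁ = ρL/(N·A_s) = (2.62×10^-8)(1160)/(37×1.094e-04) = 0.007511 Ω
Section 2: A = π(d/2)² = π(2.6450e-03 m)² = 2.198e-05 m²
R₂ = (2.62×10^-8)(2840)/(2.198e-05) = 3.385 Ω
R = R₁ + R₂ = 3.393 Ω
P = I²R = (475)² × 3.393 = 7.66×10^5 W

7.66×10^5 W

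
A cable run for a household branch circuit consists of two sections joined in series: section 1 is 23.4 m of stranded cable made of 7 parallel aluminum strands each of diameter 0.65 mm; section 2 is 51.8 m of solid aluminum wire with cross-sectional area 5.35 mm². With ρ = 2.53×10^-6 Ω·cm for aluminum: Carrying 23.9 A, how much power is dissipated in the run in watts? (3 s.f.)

286 W

ρ = 2.53×10^-6 Ω·cm = 2.53×10^-8 Ω·m
Section 1: A_strand = π(3.2500e-04)² = 3.318e-07 m²; R₁ = ρL/(N·A_s) = (2.53×10^-8)(23.4)/(7×3.318e-07) = 0.2549 Ω
Section 2: A = 5.35 mm² = 5.350e-06 m²
R₂ = (2.53×10^-8)(51.8)/(5.350e-06) = 0.245 Ω
R = R₁ + R₂ = 0.4998 Ω
P = I²R = (23.9)² × 0.4998 = 286 W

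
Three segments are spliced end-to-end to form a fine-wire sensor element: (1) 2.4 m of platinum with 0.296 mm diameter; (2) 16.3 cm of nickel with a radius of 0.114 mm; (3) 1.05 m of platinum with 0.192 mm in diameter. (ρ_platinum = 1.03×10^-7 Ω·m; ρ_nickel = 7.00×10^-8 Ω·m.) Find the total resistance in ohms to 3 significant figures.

7.61 Ω

Seg 1: A = π(d/2)² = π(1.4800e-04 m)² = 6.881e-08 m²
R_1 = (1.03×10^-7)(2.4)/(6.881e-08) = 3.592 Ω
Seg 2: A = πr² = π(1.1400e-04 m)² = 4.083e-08 m²
R_2 = (7.00×10^-8)(0.163)/(4.083e-08) = 0.2795 Ω
Seg 3: A = π(d/2)² = π(9.6000e-05 m)² = 2.895e-08 m²
R_3 = (1.03×10^-7)(1.05)/(2.895e-08) = 3.735 Ω
R_total = R_1 + R_2 + R_3 = 7.61 Ω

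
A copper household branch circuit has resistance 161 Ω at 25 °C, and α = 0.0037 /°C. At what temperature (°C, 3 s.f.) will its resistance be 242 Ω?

R = R₀(1 + α(T − T₀)) ⇒ T = T₀ + (R/R₀ − 1)/α
T = 25 + (242/161 − 1)/0.0037 = 25 + (0.5031)/0.0037 = 161 °C

161 °C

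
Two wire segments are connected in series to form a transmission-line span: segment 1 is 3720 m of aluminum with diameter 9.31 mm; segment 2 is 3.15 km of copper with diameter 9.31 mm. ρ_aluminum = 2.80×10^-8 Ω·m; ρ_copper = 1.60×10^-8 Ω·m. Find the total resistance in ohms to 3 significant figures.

Segment 1: A = π(d/2)² = π(4.6550e-03 m)² = 6.808e-05 m²
R₁ = ρL/A = (2.80×10^-8)(3720)/(6.808e-05) = 1.53 Ω
R₂ = (1.60×10^-8)(3150)/(6.808e-05) = 0.7404 Ω
R = R₁ + R₂ = 2.27 Ω

2.27 Ω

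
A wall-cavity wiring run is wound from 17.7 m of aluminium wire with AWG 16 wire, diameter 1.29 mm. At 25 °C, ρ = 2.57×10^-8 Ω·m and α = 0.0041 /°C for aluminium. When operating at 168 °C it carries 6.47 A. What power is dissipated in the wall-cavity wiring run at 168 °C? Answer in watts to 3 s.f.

A = π(1.29/2 mm)² = π(6.4500e-04 m)² = 1.307e-06 m²
R₍25₎ = ρL/A = (2.57×10^-8)(17.7)/(1.307e-06) = 0.348 Ω
R₍168₎ = R₍25₎(1 + αΔT) = 0.348 × (1 + 0.0041×143) = 0.5521 Ω
P = I²R = (6.47)² × 0.5521 = 23.1 W

23.1 W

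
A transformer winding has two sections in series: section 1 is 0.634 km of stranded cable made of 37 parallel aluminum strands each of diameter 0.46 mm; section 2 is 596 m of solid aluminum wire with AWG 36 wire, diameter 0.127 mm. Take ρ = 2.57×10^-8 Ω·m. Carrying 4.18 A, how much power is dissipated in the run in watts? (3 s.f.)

21200 W

Section 1: A_strand = π(2.3000e-04)² = 1.662e-07 m²; R₁ = ρL/(N·A_s) = (2.57×10^-8)(634)/(37×1.662e-07) = 2.65 Ω
Section 2: A = π(0.127/2 mm)² = π(6.3500e-05 m)² = 1.267e-08 m²
R₂ = (2.57×10^-8)(596)/(1.267e-08) = 1209 Ω
R = R₁ + R₂ = 1212 Ω
P = I²R = (4.18)² × 1212 = 21200 W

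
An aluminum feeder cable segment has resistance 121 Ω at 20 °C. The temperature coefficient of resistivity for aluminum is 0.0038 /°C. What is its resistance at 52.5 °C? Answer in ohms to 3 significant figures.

136 Ω

ΔT = 52.5 − 20 = 32.5 °C
R = R₀(1 + αΔT) = 121 × (1 + 0.0038×32.5) = 121 × 1.123 = 136 Ω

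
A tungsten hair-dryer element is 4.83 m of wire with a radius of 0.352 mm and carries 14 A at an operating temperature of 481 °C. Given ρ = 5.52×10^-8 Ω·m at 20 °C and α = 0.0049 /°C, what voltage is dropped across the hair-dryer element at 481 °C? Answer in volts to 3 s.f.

A = πr² = π(3.5200e-04 m)² = 3.893e-07 m²
R₍20₎ = ρL/A = (5.52×10^-8)(4.83)/(3.893e-07) = 0.6849 Ω
R₍481₎ = R₍20₎(1 + αΔT) = 0.6849 × (1 + 0.0049×461) = 2.232 Ω
V = IR = 14 × 2.232 = 31.3 V

31.3 V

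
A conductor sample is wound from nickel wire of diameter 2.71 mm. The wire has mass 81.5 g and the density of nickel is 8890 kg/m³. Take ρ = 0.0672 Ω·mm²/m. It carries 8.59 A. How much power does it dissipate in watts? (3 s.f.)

1.37 W

ρ = 0.0672 Ω·mm²/m = 6.72×10^-8 Ω·m
A = π(d/2)² = π(1.3550e-03 m)² = 5.7680e-06 m²
L = m/(density·A) = 0.0815/(8890×5.7680e-06) = 1.589 m
R = ρL/A = (6.72×10^-8)(1.589)/(5.7680e-06) = 0.01852 Ω
P = I²R = (8.59)² × 0.01852 = 1.37 W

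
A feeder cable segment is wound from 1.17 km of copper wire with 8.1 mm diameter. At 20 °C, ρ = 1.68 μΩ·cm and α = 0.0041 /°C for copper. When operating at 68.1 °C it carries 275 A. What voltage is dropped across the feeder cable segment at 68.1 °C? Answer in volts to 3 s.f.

ρ = 1.68 μΩ·cm = 1.68×10^-8 Ω·m
A = π(d/2)² = π(4.0500e-03 m)² = 5.153e-05 m²
R₍20₎ = ρL/A = (1.68×10^-8)(1170)/(5.153e-05) = 0.3814 Ω
R₍68.1₎ = R₍20₎(1 + αΔT) = 0.3814 × (1 + 0.0041×48.1) = 0.4567 Ω
V = IR = 275 × 0.4567 = 126 V

126 V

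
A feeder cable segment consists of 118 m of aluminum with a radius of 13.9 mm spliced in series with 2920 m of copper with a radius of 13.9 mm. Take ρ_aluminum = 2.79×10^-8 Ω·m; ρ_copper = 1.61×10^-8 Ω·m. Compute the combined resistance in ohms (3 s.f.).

0.0829 Ω

Segment 1: A = πr² = π(1.3900e-02 m)² = 6.070e-04 m²
R₁ = ρL/A = (2.79×10^-8)(118)/(6.070e-04) = 0.005424 Ω
R₂ = (1.61×10^-8)(2920)/(6.070e-04) = 0.07745 Ω
R = R₁ + R₂ = 0.0829 Ω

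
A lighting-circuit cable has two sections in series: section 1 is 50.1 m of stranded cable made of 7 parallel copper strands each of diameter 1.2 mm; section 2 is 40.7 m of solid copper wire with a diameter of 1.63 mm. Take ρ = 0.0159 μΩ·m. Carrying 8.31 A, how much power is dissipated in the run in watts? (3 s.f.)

28.4 W

ρ = 0.0159 μΩ·m = 1.59×10^-8 Ω·m
Section 1: A_strand = π(6.0000e-04)² = 1.131e-06 m²; R₁ = ρL/(N·A_s) = (1.59×10^-8)(50.1)/(7×1.131e-06) = 0.1006 Ω
Section 2: A = π(d/2)² = π(8.1500e-04 m)² = 2.087e-06 m²
R₂ = (1.59×10^-8)(40.7)/(2.087e-06) = 0.3101 Ω
R = R₁ + R₂ = 0.4107 Ω
P = I²R = (8.31)² × 0.4107 = 28.4 W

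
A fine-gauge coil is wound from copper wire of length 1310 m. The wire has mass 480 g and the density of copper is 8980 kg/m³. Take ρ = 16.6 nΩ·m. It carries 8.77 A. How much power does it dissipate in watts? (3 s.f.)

ρ = 16.6 nΩ·m = 1.66×10^-8 Ω·m
A = m/(density·L) = 0.48/(8980×1310) = 4.0803e-08 m²
R = ρL/A = (1.66×10^-8)(1310)/(4.0803e-08) = 532.9 Ω
P = I²R = (8.77)² × 532.9 = 41000 W

41000 W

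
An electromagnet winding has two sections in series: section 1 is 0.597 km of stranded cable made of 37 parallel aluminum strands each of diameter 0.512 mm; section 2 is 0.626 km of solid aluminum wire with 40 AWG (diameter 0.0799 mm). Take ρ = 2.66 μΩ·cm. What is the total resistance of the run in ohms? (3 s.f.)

3320 Ω

ρ = 2.66 μΩ·cm = 2.66×10^-8 Ω·m
Section 1: A_strand = π(2.5600e-04)² = 2.059e-07 m²; R₁ = ρL/(N·A_s) = (2.66×10^-8)(597)/(37×2.059e-07) = 2.085 Ω
Section 2: A = π(0.0799/2 mm)² = π(3.9950e-05 m)² = 5.014e-09 m²
R₂ = (2.66×10^-8)(626)/(5.014e-09) = 3321 Ω
R = R₁ + R₂ = 3320 Ω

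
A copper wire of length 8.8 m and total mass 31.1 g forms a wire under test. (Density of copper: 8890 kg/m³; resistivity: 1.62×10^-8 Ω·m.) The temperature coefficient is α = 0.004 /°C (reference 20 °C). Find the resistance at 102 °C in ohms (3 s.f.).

A = m/(density·L) = 0.0311/(8890×8.8) = 3.9754e-07 m²
R = ρL/A = (1.62×10^-8)(8.8)/(3.9754e-07) = 0.3586 Ω
R(102 °C) = 0.3586 × (1 + 0.004×82) = 0.476 Ω

0.476 Ω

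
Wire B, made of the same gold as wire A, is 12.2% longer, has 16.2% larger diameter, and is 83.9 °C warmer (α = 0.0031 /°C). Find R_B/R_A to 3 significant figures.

1.05

R ∝ ρL/d² with ρ ∝ (1+αΔT), so R_B/R_A = (1 + 12.2/100) × (1 + 16.2/100)⁻² × (1 + 0.0031×83.9)
= 1.122 × 0.7406 × 1.26 = 1.05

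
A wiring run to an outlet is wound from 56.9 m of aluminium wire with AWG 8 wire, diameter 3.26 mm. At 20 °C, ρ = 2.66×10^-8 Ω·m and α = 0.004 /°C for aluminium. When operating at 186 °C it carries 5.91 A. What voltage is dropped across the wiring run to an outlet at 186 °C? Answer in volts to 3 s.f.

1.78 V

A = π(3.26/2 mm)² = π(1.6300e-03 m)² = 8.347e-06 m²
R₍20₎ = ρL/A = (2.66×10^-8)(56.9)/(8.347e-06) = 0.1813 Ω
R₍186₎ = R₍20₎(1 + αΔT) = 0.1813 × (1 + 0.004×166) = 0.3017 Ω
V = IR = 5.91 × 0.3017 = 1.78 V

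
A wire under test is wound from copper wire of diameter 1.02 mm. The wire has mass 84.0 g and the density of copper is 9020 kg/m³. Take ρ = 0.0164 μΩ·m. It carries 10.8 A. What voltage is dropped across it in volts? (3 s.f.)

2.47 V

ρ = 0.0164 μΩ·m = 1.64×10^-8 Ω·m
A = π(d/2)² = π(5.1000e-04 m)² = 8.1713e-07 m²
L = m/(density·A) = 0.084/(9020×8.1713e-07) = 11.4 m
R = ρL/A = (1.64×10^-8)(11.4)/(8.1713e-07) = 0.2287 Ω
V = IR = 10.8 × 0.2287 = 2.47 V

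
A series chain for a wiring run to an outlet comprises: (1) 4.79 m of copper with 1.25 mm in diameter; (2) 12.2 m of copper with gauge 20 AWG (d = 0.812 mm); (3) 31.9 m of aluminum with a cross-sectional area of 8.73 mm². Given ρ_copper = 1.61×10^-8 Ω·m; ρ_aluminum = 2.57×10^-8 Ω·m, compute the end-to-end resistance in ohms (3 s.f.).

Seg 1: A = π(d/2)² = π(6.2500e-04 m)² = 1.227e-06 m²
R_1 = (1.61×10^-8)(4.79)/(1.227e-06) = 0.06284 Ω
Seg 2: A = π(0.812/2 mm)² = π(4.0600e-04 m)² = 5.178e-07 m²
R_2 = (1.61×10^-8)(12.2)/(5.178e-07) = 0.3793 Ω
Seg 3: A = 8.73 mm² = 8.730e-06 m²
R_3 = (2.57×10^-8)(31.9)/(8.730e-06) = 0.09391 Ω
R_total = R_1 + R_2 + R_3 = 0.536 Ω

0.536 Ω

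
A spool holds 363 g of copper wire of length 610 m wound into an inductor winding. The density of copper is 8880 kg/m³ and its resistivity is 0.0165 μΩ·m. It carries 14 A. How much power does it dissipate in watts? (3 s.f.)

29400 W

ρ = 0.0165 μΩ·m = 1.65×10^-8 Ω·m
A = m/(density·L) = 0.363/(8880×610) = 6.7014e-08 m²
R = ρL/A = (1.65×10^-8)(610)/(6.7014e-08) = 150.2 Ω
P = I²R = (14)² × 150.2 = 29400 W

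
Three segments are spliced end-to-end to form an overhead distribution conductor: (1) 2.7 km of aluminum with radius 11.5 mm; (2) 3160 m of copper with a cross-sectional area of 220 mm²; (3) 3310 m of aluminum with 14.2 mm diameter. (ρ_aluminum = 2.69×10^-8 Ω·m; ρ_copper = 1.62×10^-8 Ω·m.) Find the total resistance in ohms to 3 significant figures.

0.970 Ω

Seg 1: A = πr² = π(1.1500e-02 m)² = 4.155e-04 m²
R_1 = (2.69×10^-8)(2700)/(4.155e-04) = 0.1748 Ω
Seg 2: A = 220 mm² = 2.200e-04 m²
R_2 = (1.62×10^-8)(3160)/(2.200e-04) = 0.2327 Ω
Seg 3: A = π(d/2)² = π(7.1000e-03 m)² = 1.584e-04 m²
R_3 = (2.69×10^-8)(3310)/(1.584e-04) = 0.5622 Ω
R_total = R_1 + R_2 + R_3 = 0.970 Ω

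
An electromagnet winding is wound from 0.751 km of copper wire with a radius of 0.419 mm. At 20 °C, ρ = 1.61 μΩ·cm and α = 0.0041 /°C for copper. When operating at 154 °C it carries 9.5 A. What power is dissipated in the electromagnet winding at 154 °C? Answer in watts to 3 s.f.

ρ = 1.61 μΩ·cm = 1.61×10^-8 Ω·m
A = πr² = π(4.1900e-04 m)² = 5.515e-07 m²
R₍20₎ = ρL/A = (1.61×10^-8)(751)/(5.515e-07) = 21.92 Ω
R₍154₎ = R₍20₎(1 + αΔT) = 21.92 × (1 + 0.0041×134) = 33.97 Ω
P = I²R = (9.5)² × 33.97 = 3070 W

3070 W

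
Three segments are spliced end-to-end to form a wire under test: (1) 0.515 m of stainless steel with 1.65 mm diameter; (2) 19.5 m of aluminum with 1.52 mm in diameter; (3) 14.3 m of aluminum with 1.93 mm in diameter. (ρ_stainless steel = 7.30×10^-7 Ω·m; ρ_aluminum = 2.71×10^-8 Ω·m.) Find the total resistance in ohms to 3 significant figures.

0.600 Ω

Seg 1: A = π(d/2)² = π(8.2500e-04 m)² = 2.138e-06 m²
R_1 = (7.30×10^-7)(0.515)/(2.138e-06) = 0.1758 Ω
Seg 2: A = π(d/2)² = π(7.6000e-04 m)² = 1.815e-06 m²
R_2 = (2.71×10^-8)(19.5)/(1.815e-06) = 0.2912 Ω
Seg 3: A = π(d/2)² = π(9.6500e-04 m)² = 2.926e-06 m²
R_3 = (2.71×10^-8)(14.3)/(2.926e-06) = 0.1325 Ω
R_total = R_1 + R_2 + R_3 = 0.600 Ω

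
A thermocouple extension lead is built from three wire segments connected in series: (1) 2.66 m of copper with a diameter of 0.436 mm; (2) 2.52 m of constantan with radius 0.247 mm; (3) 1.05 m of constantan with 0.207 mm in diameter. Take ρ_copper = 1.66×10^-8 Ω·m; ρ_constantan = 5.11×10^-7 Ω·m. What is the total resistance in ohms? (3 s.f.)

Seg 1: A = π(d/2)² = π(2.1800e-04 m)² = 1.493e-07 m²
R_1 = (1.66×10^-8)(2.66)/(1.493e-07) = 0.2958 Ω
Seg 2: A = πr² = π(2.4700e-04 m)² = 1.917e-07 m²
R_2 = (5.11×10^-7)(2.52)/(1.917e-07) = 6.719 Ω
Seg 3: A = π(d/2)² = π(1.0350e-04 m)² = 3.365e-08 m²
R_3 = (5.11×10^-7)(1.05)/(3.365e-08) = 15.94 Ω
R_total = R_1 + R_2 + R_3 = 23.0 Ω

23.0 Ω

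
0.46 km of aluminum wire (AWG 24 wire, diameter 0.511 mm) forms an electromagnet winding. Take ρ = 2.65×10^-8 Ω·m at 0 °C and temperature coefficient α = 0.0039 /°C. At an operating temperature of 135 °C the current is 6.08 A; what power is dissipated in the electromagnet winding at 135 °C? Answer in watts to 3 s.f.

3350 W

A = π(0.511/2 mm)² = π(2.5550e-04 m)² = 2.051e-07 m²
R₍0₎ = ρL/A = (2.65×10^-8)(460)/(2.051e-07) = 59.44 Ω
R₍135₎ = R₍0₎(1 + αΔT) = 59.44 × (1 + 0.0039×135) = 90.73 Ω
P = I²R = (6.08)² × 90.73 = 3350 W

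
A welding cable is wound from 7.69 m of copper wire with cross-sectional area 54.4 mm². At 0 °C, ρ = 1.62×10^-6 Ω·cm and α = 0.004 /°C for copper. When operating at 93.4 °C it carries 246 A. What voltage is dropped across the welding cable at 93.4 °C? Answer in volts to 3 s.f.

ρ = 1.62×10^-6 Ω·cm = 1.62×10^-8 Ω·m
A = 54.4 mm² = 5.440e-05 m²
R₍0₎ = ρL/A = (1.62×10^-8)(7.69)/(5.440e-05) = 0.00229 Ω
R₍93.4₎ = R₍0₎(1 + αΔT) = 0.00229 × (1 + 0.004×93.4) = 0.003146 Ω
V = IR = 246 × 0.003146 = 0.774 V

0.774 V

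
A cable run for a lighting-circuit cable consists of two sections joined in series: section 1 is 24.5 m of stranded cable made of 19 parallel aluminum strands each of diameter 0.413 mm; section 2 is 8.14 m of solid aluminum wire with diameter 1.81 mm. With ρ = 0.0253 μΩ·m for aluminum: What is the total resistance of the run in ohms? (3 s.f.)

0.324 Ω

ρ = 0.0253 μΩ·m = 2.53×10^-8 Ω·m
Section 1: A_strand = π(2.0650e-04)² = 1.340e-07 m²; R₁ = ρL/(N·A_s) = (2.53×10^-8)(24.5)/(19×1.340e-07) = 0.2435 Ω
Section 2: A = π(d/2)² = π(9.0500e-04 m)² = 2.573e-06 m²
R₂ = (2.53×10^-8)(8.14)/(2.573e-06) = 0.08004 Ω
R = R₁ + R₂ = 0.324 Ω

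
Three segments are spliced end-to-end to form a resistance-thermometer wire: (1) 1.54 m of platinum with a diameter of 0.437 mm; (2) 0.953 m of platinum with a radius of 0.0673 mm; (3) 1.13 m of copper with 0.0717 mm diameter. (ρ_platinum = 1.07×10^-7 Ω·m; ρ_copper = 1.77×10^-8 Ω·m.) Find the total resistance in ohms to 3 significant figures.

13.2 Ω

Seg 1: A = π(d/2)² = π(2.1850e-04 m)² = 1.500e-07 m²
R_1 = (1.07×10^-7)(1.54)/(1.500e-07) = 1.099 Ω
Seg 2: A = πr² = π(6.7300e-05 m)² = 1.423e-08 m²
R_2 = (1.07×10^-7)(0.953)/(1.423e-08) = 7.166 Ω
Seg 3: A = π(d/2)² = π(3.5850e-05 m)² = 4.038e-09 m²
R_3 = (1.77×10^-8)(1.13)/(4.038e-09) = 4.954 Ω
R_total = R_1 + R_2 + R_3 = 13.2 Ω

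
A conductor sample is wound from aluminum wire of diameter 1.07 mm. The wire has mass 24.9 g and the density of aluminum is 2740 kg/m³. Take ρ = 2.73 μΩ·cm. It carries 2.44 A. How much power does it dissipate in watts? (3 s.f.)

ρ = 2.73 μΩ·cm = 2.73×10^-8 Ω·m
A = π(d/2)² = π(5.3500e-04 m)² = 8.9920e-07 m²
L = m/(density·A) = 0.0249/(2740×8.9920e-07) = 10.11 m
R = ρL/A = (2.73×10^-8)(10.11)/(8.9920e-07) = 0.3068 Ω
P = I²R = (2.44)² × 0.3068 = 1.83 W

1.83 W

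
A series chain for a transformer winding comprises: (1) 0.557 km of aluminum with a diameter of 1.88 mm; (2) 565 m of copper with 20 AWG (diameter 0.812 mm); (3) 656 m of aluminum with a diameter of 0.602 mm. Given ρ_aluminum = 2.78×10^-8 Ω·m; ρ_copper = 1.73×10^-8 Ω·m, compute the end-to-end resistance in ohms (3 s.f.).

88.5 Ω

Seg 1: A = π(d/2)² = π(9.4000e-04 m)² = 2.776e-06 m²
R_1 = (2.78×10^-8)(557)/(2.776e-06) = 5.578 Ω
Seg 2: A = π(0.812/2 mm)² = π(4.0600e-04 m)² = 5.178e-07 m²
R_2 = (1.73×10^-8)(565)/(5.178e-07) = 18.88 Ω
Seg 3: A = π(d/2)² = π(3.0100e-04 m)² = 2.846e-07 m²
R_3 = (2.78×10^-8)(656)/(2.846e-07) = 64.07 Ω
R_total = R_1 + R_2 + R_3 = 88.5 Ω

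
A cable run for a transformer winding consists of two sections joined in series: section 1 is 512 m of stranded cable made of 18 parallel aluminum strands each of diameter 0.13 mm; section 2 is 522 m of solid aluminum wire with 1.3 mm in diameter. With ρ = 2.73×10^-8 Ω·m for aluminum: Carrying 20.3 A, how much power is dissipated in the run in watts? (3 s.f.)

28500 W

Section 1: A_strand = π(6.5000e-05)² = 1.327e-08 m²; R₁ = ρL/(N·A_s) = (2.73×10^-8)(512)/(18×1.327e-08) = 58.5 Ω
Section 2: A = π(d/2)² = π(6.5000e-04 m)² = 1.327e-06 m²
R₂ = (2.73×10^-8)(522)/(1.327e-06) = 10.74 Ω
R = R₁ + R₂ = 69.24 Ω
P = I²R = (20.3)² × 69.24 = 28500 W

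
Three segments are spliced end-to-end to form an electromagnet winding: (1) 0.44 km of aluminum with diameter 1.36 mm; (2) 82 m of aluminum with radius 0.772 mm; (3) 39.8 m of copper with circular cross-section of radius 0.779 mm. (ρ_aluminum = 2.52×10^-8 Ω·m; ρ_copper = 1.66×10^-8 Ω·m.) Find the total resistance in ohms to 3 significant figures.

9.08 Ω

Seg 1: A = π(d/2)² = π(6.8000e-04 m)² = 1.453e-06 m²
R_1 = (2.52×10^-8)(440)/(1.453e-06) = 7.633 Ω
Seg 2: A = πr² = π(7.7200e-04 m)² = 1.872e-06 m²
R_2 = (2.52×10^-8)(82)/(1.872e-06) = 1.104 Ω
Seg 3: A = πr² = π(7.7900e-04 m)² = 1.906e-06 m²
R_3 = (1.66×10^-8)(39.8)/(1.906e-06) = 0.3466 Ω
R_total = R_1 + R_2 + R_3 = 9.08 Ω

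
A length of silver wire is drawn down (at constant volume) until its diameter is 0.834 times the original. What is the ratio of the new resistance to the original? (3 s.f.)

Volume constant ⇒ L' = L/r² with r = 0.834. R' = ρL'/A' = ρ(L/r²)/(πr²d₀²/4) = R/r⁴.
Factor = 2.07

2.07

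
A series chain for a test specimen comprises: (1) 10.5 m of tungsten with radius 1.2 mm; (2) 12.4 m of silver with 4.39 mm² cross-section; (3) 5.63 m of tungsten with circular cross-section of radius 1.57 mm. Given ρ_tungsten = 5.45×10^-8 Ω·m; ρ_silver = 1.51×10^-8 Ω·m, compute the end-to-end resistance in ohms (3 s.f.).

Seg 1: A = πr² = π(1.2000e-03 m)² = 4.524e-06 m²
R_1 = (5.45×10^-8)(10.5)/(4.524e-06) = 0.1265 Ω
Seg 2: A = 4.39 mm² = 4.390e-06 m²
R_2 = (1.51×10^-8)(12.4)/(4.390e-06) = 0.04265 Ω
Seg 3: A = πr² = π(1.5700e-03 m)² = 7.744e-06 m²
R_3 = (5.45×10^-8)(5.63)/(7.744e-06) = 0.03962 Ω
R_total = R_1 + R_2 + R_3 = 0.209 Ω

0.209 Ω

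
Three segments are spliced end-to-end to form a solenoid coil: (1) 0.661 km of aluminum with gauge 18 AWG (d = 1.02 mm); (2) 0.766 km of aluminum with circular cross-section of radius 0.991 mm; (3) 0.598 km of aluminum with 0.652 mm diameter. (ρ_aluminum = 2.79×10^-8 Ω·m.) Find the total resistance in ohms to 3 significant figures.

79.5 Ω

Seg 1: A = π(1.02/2 mm)² = π(5.1000e-04 m)² = 8.171e-07 m²
R_1 = (2.79×10^-8)(661)/(8.171e-07) = 22.57 Ω
Seg 2: A = πr² = π(9.9100e-04 m)² = 3.085e-06 m²
R_2 = (2.79×10^-8)(766)/(3.085e-06) = 6.927 Ω
Seg 3: A = π(d/2)² = π(3.2600e-04 m)² = 3.339e-07 m²
R_3 = (2.79×10^-8)(598)/(3.339e-07) = 49.97 Ω
R_total = R_1 + R_2 + R_3 = 79.5 Ω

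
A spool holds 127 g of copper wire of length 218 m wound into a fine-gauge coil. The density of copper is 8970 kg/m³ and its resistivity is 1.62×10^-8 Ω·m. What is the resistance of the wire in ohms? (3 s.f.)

A = m/(density·L) = 0.127/(8970×218) = 6.4946e-08 m²
R = ρL/A = (1.62×10^-8)(218)/(6.4946e-08) = 54.4 Ω

54.4 Ω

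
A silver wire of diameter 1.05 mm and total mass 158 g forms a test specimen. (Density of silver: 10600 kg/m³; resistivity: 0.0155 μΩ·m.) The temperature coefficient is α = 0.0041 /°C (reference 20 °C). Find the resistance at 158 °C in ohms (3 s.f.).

ρ = 0.0155 μΩ·m = 1.55×10^-8 Ω·m
A = π(d/2)² = π(5.2500e-04 m)² = 8.6590e-07 m²
L = m/(density·A) = 0.158/(10600×8.6590e-07) = 17.21 m
R = ρL/A = (1.55×10^-8)(17.21)/(8.6590e-07) = 0.3081 Ω
R(158 °C) = 0.3081 × (1 + 0.0041×138) = 0.482 Ω

0.482 Ω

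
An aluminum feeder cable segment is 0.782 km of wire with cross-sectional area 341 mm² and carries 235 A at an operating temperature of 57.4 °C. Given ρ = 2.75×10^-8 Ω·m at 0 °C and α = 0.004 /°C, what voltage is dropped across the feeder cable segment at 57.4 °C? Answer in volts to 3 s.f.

A = 341 mm² = 3.410e-04 m²
R₍0₎ = ρL/A = (2.75×10^-8)(782)/(3.410e-04) = 0.06306 Ω
R₍57.4₎ = R₍0₎(1 + αΔT) = 0.06306 × (1 + 0.004×57.4) = 0.07754 Ω
V = IR = 235 × 0.07754 = 18.2 V

18.2 V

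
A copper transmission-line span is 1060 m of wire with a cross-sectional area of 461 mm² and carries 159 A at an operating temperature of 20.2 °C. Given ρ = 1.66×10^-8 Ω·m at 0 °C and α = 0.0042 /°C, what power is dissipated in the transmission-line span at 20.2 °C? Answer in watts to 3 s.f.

1050 W

A = 461 mm² = 4.610e-04 m²
R₍0₎ = ρL/A = (1.66×10^-8)(1060)/(4.610e-04) = 0.03817 Ω
R₍20.2₎ = R₍0₎(1 + αΔT) = 0.03817 × (1 + 0.0042×20.2) = 0.04141 Ω
P = I²R = (159)² × 0.04141 = 1050 W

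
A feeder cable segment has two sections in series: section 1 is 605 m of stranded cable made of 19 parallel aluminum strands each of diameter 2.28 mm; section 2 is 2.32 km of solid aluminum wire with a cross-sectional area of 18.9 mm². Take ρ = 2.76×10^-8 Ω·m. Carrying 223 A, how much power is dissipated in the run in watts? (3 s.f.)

1.79×10^5 W

Section 1: A_strand = π(1.1400e-03)² = 4.083e-06 m²; R₁ = ρL/(N·A_s) = (2.76×10^-8)(605)/(19×4.083e-06) = 0.2153 Ω
Section 2: A = 18.9 mm² = 1.890e-05 m²
R₂ = (2.76×10^-8)(2320)/(1.890e-05) = 3.388 Ω
R = R₁ + R₂ = 3.603 Ω
P = I²R = (223)² × 3.603 = 1.79×10^5 W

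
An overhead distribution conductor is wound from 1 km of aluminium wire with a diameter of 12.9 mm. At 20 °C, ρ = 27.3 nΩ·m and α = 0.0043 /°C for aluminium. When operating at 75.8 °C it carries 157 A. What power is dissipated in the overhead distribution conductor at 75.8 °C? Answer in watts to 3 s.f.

6380 W

ρ = 27.3 nΩ·m = 2.73×10^-8 Ω·m
A = π(d/2)² = π(6.4500e-03 m)² = 1.307e-04 m²
R₍20₎ = ρL/A = (2.73×10^-8)(1000)/(1.307e-04) = 0.2089 Ω
R₍75.8₎ = R₍20₎(1 + αΔT) = 0.2089 × (1 + 0.0043×55.8) = 0.259 Ω
P = I²R = (157)² × 0.259 = 6380 W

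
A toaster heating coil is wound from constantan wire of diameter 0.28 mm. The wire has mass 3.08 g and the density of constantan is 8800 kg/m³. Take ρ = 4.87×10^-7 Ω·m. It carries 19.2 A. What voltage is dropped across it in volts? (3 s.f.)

863 V

A = π(d/2)² = π(1.4000e-04 m)² = 6.1575e-08 m²
L = m/(density·A) = 0.00308/(8800×6.1575e-08) = 5.684 m
R = ρL/A = (4.87×10^-7)(5.684)/(6.1575e-08) = 44.96 Ω
V = IR = 19.2 × 44.96 = 863 V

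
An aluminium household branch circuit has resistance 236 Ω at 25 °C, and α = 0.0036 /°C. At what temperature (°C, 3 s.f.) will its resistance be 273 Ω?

68.5 °C

R = R₀(1 + α(T − T₀)) ⇒ T = T₀ + (R/R₀ − 1)/α
T = 25 + (273/236 − 1)/0.0036 = 25 + (0.1568)/0.0036 = 68.5 °C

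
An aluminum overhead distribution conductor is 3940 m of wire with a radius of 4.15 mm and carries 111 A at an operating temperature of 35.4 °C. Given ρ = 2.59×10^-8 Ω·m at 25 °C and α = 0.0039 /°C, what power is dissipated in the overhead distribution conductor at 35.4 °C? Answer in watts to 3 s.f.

24200 W

A = πr² = π(4.1500e-03 m)² = 5.411e-05 m²
R₍25₎ = ρL/A = (2.59×10^-8)(3940)/(5.411e-05) = 1.886 Ω
R₍35.4₎ = R₍25₎(1 + αΔT) = 1.886 × (1 + 0.0039×10.4) = 1.963 Ω
P = I²R = (111)² × 1.963 = 24200 W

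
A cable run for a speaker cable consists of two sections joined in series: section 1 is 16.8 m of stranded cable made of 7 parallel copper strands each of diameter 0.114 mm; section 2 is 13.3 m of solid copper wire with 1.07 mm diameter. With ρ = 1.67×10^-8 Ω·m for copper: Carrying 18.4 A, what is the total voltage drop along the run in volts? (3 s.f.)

Section 1: A_strand = π(5.7000e-05)² = 1.021e-08 m²; R₁ = ρL/(N·A_s) = (1.67×10^-8)(16.8)/(7×1.021e-08) = 3.927 Ω
Section 2: A = π(d/2)² = π(5.3500e-04 m)² = 8.992e-07 m²
R₂ = (1.67×10^-8)(13.3)/(8.992e-07) = 0.247 Ω
R = R₁ + R₂ = 4.174 Ω
V = IR = 18.4 × 4.174 = 76.8 V

76.8 V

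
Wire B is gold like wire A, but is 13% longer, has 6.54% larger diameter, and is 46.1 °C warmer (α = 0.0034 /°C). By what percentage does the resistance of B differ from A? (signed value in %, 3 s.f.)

15.2%

R ∝ ρL/d² with ρ ∝ (1+αΔT), so R_B/R_A = (1 + 13/100) × (1 + 6.54/100)⁻² × (1 + 0.0034×46.1)
= 1.13 × 0.881 × 1.157 = 1.152
(R_B − R_A)/R_A = 1.152 − 1 = 15.2%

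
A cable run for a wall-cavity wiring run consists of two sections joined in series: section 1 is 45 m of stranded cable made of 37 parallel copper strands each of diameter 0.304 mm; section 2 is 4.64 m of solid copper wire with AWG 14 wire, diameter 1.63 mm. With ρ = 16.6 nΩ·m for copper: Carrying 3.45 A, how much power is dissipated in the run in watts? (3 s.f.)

3.75 W

ρ = 16.6 nΩ·m = 1.66×10^-8 Ω·m
Section 1: A_strand = π(1.5200e-04)² = 7.258e-08 m²; R₁ = ρL/(N·A_s) = (1.66×10^-8)(45)/(37×7.258e-08) = 0.2782 Ω
Section 2: A = π(1.63/2 mm)² = π(8.1500e-04 m)² = 2.087e-06 m²
R₂ = (1.66×10^-8)(4.64)/(2.087e-06) = 0.03691 Ω
R = R₁ + R₂ = 0.3151 Ω
P = I²R = (3.45)² × 0.3151 = 3.75 W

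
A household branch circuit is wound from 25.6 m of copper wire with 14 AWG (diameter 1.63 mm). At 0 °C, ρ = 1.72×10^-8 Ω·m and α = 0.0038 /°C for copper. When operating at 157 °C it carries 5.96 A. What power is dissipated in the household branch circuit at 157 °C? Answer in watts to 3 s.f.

12.0 W

A = π(1.63/2 mm)² = π(8.1500e-04 m)² = 2.087e-06 m²
R₍0₎ = ρL/A = (1.72×10^-8)(25.6)/(2.087e-06) = 0.211 Ω
R₍157₎ = R₍0₎(1 + αΔT) = 0.211 × (1 + 0.0038×157) = 0.3369 Ω
P = I²R = (5.96)² × 0.3369 = 12.0 W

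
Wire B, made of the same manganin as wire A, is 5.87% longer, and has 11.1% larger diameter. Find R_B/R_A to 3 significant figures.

0.858

R ∝ L/d², so R_B/R_A = (1 + 5.87/100) × (1 + 11.1/100)⁻²
= 1.059 × 0.8102 = 0.858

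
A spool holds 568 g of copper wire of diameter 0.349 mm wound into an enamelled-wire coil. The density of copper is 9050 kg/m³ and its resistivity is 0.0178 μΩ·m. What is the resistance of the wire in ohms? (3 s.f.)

122 Ω

ρ = 0.0178 μΩ·m = 1.78×10^-8 Ω·m
A = π(d/2)² = π(1.7450e-04 m)² = 9.5662e-08 m²
L = m/(density·A) = 0.568/(9050×9.5662e-08) = 656.1 m
R = ρL/A = (1.78×10^-8)(656.1)/(9.5662e-08) = 122 Ω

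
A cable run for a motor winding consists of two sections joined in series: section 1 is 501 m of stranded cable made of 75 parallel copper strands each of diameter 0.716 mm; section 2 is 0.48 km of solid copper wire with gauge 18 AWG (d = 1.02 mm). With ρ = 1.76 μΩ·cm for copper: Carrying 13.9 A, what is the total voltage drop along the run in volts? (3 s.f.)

ρ = 1.76 μΩ·cm = 1.76×10^-8 Ω·m
Section 1: A_strand = π(3.5800e-04)² = 4.026e-07 m²; R₁ = ρL/(N·A_s) = (1.76×10^-8)(501)/(75×4.026e-07) = 0.292 Ω
Section 2: A = π(1.02/2 mm)² = π(5.1000e-04 m)² = 8.171e-07 m²
R₂ = (1.76×10^-8)(480)/(8.171e-07) = 10.34 Ω
R = R₁ + R₂ = 10.63 Ω
V = IR = 13.9 × 10.63 = 148 V

148 V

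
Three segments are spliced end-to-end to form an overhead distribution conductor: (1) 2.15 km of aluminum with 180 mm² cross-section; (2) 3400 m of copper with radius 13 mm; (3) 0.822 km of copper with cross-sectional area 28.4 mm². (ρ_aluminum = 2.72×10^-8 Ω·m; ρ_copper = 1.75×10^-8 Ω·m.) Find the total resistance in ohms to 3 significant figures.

0.943 Ω

Seg 1: A = 180 mm² = 1.800e-04 m²
R_1 = (2.72×10^-8)(2150)/(1.800e-04) = 0.3249 Ω
Seg 2: A = πr² = π(1.3000e-02 m)² = 5.309e-04 m²
R_2 = (1.75×10^-8)(3400)/(5.309e-04) = 0.1121 Ω
Seg 3: A = 28.4 mm² = 2.840e-05 m²
R_3 = (1.75×10^-8)(822)/(2.840e-05) = 0.5065 Ω
R_total = R_1 + R_2 + R_3 = 0.943 Ω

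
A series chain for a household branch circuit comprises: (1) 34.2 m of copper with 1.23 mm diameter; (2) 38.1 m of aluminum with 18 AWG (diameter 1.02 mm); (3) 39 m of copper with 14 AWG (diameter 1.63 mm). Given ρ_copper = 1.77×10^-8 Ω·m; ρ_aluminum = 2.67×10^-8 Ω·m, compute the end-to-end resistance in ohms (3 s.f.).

2.09 Ω

Seg 1: A = π(d/2)² = π(6.1500e-04 m)² = 1.188e-06 m²
R_1 = (1.77×10^-8)(34.2)/(1.188e-06) = 0.5094 Ω
Seg 2: A = π(1.02/2 mm)² = π(5.1000e-04 m)² = 8.171e-07 m²
R_2 = (2.67×10^-8)(38.1)/(8.171e-07) = 1.245 Ω
Seg 3: A = π(1.63/2 mm)² = π(8.1500e-04 m)² = 2.087e-06 m²
R_3 = (1.77×10^-8)(39)/(2.087e-06) = 0.3308 Ω
R_total = R_1 + R_2 + R_3 = 2.09 Ω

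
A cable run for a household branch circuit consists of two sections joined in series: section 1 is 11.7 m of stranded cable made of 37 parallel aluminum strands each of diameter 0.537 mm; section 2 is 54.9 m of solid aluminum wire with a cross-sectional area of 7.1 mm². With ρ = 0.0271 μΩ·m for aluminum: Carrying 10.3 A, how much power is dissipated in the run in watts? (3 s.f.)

26.2 W

ρ = 0.0271 μΩ·m = 2.71×10^-8 Ω·m
Section 1: A_strand = π(2.6850e-04)² = 2.265e-07 m²; R₁ = ρL/(N·A_s) = (2.71×10^-8)(11.7)/(37×2.265e-07) = 0.03784 Ω
Section 2: A = 7.1 mm² = 7.100e-06 m²
R₂ = (2.71×10^-8)(54.9)/(7.100e-06) = 0.2095 Ω
R = R₁ + R₂ = 0.2474 Ω
P = I²R = (10.3)² × 0.2474 = 26.2 W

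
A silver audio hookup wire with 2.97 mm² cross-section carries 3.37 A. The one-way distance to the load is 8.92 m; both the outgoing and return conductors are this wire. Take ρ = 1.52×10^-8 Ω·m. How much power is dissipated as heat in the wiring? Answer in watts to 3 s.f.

1.04 W

A = 2.97 mm² = 2.970e-06 m²
Total conductor length (both ways) L = 2 × 8.92 = 17.84 m
R = ρL/A = (1.52×10^-8)(17.84)/(2.970e-06) = 0.0913 Ω
P = I²R = (3.37)² × 0.0913 = 1.04 W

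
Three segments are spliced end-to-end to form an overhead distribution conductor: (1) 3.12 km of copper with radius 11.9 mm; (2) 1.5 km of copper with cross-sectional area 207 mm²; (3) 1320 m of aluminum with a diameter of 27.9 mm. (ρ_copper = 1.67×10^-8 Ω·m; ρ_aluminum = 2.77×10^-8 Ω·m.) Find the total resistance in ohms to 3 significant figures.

0.298 Ω

Seg 1: A = πr² = π(1.1900e-02 m)² = 4.449e-04 m²
R_1 = (1.67×10^-8)(3120)/(4.449e-04) = 0.1171 Ω
Seg 2: A = 207 mm² = 2.070e-04 m²
R_2 = (1.67×10^-8)(1500)/(2.070e-04) = 0.121 Ω
Seg 3: A = π(d/2)² = π(1.3950e-02 m)² = 6.114e-04 m²
R_3 = (2.77×10^-8)(1320)/(6.114e-04) = 0.05981 Ω
R_total = R_1 + R_2 + R_3 = 0.298 Ω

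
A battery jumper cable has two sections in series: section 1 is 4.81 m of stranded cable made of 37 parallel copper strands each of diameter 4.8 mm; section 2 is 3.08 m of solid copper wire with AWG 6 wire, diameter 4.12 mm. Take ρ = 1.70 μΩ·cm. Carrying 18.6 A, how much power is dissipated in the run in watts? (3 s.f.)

ρ = 1.70 μΩ·cm = 1.70×10^-8 Ω·m
Section 1: A_strand = π(2.4000e-03)² = 1.810e-05 m²; R₁ = ρL/(N·A_s) = (1.70×10^-8)(4.81)/(37×1.810e-05) = 1.221×10^-4 Ω
Section 2: A = π(4.12/2 mm)² = π(2.0600e-03 m)² = 1.333e-05 m²
R₂ = (1.70×10^-8)(3.08)/(1.333e-05) = 0.003927 Ω
R = R₁ + R₂ = 0.00405 Ω
P = I²R = (18.6)² × 0.00405 = 1.40 W

1.40 W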